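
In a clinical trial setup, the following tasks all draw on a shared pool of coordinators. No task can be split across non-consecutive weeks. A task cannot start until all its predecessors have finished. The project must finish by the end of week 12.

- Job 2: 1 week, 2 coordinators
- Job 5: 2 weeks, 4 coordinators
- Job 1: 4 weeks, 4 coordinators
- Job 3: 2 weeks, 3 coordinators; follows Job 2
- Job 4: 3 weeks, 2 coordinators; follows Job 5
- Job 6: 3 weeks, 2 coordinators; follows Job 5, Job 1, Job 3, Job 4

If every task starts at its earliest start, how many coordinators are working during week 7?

2

At early start, week 7 has: Job 6.
Demand: 2 = 2.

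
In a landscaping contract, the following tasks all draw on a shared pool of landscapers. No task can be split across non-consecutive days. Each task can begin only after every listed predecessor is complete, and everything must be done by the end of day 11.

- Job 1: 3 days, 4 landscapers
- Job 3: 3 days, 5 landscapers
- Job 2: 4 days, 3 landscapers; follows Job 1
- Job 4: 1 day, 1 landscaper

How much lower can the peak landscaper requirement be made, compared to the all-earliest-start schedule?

Early-start peak: d1:10  d2:9  d3:9  d4:3  d5:3  d6:3  d7:3  d8:0  d9:0  d10:0  d11:0 ⇒ 10.
Leveled (Job 1@1, Job 3@4, Job 2@7, Job 4@1): d1:5  d2:4  d3:4  d4:5  d5:5  d6:5  d7:3  d8:3  d9:3  d10:3  d11:0 ⇒ 5.
Reduction 10 − 5 = 5.

5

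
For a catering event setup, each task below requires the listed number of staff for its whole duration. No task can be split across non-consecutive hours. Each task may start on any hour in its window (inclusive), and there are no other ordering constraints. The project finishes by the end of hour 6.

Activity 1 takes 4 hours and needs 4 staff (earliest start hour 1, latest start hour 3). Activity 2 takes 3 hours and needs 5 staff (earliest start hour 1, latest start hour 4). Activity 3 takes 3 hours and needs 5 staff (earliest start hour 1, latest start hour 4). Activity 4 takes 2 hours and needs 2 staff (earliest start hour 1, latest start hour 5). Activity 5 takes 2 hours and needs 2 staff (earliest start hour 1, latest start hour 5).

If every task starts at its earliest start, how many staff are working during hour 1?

18

At early start, hour 1 has: Activity 1, Activity 2, Activity 3, Activity 4, Activity 5.
Demand: 4 + 5 + 5 + 2 + 2 = 18.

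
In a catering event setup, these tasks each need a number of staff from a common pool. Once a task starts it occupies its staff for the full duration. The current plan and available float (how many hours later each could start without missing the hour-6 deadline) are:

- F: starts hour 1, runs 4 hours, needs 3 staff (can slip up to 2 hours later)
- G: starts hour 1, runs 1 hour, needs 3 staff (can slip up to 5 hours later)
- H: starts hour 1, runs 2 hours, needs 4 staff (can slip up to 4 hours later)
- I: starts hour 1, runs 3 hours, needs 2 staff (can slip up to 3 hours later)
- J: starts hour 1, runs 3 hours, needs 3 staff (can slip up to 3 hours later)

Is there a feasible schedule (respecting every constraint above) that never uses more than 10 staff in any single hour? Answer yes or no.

Schedule F@1, G@1, H@2, I@4, J@4: h1:6  h2:7  h3:7  h4:8  h5:5  h6:5 — peak 8 ≤ 10.

yes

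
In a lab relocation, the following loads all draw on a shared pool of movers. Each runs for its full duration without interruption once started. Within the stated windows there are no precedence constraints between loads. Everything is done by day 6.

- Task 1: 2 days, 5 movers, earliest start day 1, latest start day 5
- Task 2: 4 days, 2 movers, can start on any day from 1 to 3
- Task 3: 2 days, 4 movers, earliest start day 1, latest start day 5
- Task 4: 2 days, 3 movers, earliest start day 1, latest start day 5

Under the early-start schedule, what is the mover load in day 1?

At early start, day 1 has: Task 1, Task 2, Task 3, Task 4.
Demand: 5 + 2 + 4 + 3 = 14.

14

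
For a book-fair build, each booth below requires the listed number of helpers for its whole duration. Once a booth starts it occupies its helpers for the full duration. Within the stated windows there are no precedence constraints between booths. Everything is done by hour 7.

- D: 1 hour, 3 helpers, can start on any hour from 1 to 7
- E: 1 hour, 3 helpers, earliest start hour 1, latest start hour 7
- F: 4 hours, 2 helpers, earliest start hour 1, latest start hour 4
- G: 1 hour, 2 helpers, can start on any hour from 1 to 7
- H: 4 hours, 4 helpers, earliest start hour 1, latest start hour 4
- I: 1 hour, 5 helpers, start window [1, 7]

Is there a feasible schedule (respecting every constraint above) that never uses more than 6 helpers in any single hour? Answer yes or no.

yes

Schedule D@1, E@1, F@2, G@2, H@3, I@7: h1:6  h2:4  h3:6  h4:6  h5:6  h6:4  h7:5 — peak 6 ≤ 6.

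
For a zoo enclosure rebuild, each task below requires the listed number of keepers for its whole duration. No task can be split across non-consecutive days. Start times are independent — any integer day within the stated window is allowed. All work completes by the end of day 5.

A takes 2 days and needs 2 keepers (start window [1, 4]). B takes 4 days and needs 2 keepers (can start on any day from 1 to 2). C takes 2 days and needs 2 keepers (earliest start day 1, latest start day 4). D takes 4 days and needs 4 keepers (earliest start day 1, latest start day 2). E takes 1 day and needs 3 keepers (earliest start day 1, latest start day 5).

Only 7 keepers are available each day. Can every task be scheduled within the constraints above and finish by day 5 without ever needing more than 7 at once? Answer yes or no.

The minimum achievable peak is 8; 7 < 8, so no feasible schedule stays within the cap.

no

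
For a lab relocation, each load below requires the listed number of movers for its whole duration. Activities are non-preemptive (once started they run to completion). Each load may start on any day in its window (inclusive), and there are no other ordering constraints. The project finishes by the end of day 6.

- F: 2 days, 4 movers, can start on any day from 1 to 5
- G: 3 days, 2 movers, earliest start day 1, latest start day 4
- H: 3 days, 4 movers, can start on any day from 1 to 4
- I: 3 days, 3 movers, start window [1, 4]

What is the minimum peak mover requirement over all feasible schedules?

7

Early-start (F@1, G@1, H@1, I@1) gives peak 13: d1:13  d2:13  d3:9  d4:0  d5:0  d6:0.
Shift H→3, I→4.
Schedule F@1, G@1, H@3, I@4: d1:6  d2:6  d3:6  d4:7  d5:7  d6:3 — peak 7.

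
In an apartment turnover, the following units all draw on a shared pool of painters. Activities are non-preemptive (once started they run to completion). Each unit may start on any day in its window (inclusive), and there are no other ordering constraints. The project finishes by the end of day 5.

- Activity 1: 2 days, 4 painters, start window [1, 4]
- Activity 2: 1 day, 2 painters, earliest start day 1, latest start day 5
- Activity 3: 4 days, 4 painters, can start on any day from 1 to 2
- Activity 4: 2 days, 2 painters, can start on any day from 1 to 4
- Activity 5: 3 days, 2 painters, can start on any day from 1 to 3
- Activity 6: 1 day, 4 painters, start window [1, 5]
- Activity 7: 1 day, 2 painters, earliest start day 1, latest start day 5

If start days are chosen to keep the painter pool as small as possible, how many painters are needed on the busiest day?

10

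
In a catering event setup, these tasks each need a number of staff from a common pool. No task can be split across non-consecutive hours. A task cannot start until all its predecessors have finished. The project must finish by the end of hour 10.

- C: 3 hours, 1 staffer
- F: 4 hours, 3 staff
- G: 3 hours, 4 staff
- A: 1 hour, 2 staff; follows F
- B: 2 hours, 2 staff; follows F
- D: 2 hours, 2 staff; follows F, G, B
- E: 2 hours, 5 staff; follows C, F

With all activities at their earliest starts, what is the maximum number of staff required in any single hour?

9

Early-start schedule: C@1, F@1, G@1, A@5, B@5, D@7, E@5.
Load per hour: hour 1: 8, hour 2: 8, hour 3: 8, hour 4: 3, hour 5: 9, hour 6: 7, hour 7: 2, hour 8: 2, hour 9: 0, hour 10: 0.
Peak is 9.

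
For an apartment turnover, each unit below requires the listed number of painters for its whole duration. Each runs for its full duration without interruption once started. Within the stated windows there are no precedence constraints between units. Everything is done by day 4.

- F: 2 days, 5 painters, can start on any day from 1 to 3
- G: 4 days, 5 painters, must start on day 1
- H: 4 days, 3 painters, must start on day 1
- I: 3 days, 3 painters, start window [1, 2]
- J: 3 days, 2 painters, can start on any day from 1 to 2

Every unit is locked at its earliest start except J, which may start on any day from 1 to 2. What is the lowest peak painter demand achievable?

18

J@1: d1:18  d2:18  d3:13  d4:8 → peak 18
J@2: d1:16  d2:18  d3:13  d4:10 → peak 18
Best is J@1, peak 18.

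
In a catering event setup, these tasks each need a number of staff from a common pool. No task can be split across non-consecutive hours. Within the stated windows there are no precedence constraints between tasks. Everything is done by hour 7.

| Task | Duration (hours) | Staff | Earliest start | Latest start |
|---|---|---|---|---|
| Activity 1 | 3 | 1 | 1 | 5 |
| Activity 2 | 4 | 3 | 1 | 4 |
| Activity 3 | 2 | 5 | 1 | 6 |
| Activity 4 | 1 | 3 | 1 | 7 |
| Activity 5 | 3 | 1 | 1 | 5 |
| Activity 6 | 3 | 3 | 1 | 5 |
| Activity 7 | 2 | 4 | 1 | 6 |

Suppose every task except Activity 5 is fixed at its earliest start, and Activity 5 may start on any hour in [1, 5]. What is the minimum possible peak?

19

Activity 5@1: h1:20  h2:17  h3:8  h4:3  h5:0  h6:0  h7:0 → peak 20
Activity 5@2: h1:19  h2:17  h3:8  h4:4  h5:0  h6:0  h7:0 → peak 19
Activity 5@3: h1:19  h2:16  h3:8  h4:4  h5:1  h6:0  h7:0 → peak 19
Activity 5@4: h1:19  h2:16  h3:7  h4:4  h5:1  h6:1  h7:0 → peak 19
Activity 5@5: h1:19  h2:16  h3:7  h4:3  h5:1  h6:1  h7:1 → peak 19
Best is Activity 5@2, peak 19.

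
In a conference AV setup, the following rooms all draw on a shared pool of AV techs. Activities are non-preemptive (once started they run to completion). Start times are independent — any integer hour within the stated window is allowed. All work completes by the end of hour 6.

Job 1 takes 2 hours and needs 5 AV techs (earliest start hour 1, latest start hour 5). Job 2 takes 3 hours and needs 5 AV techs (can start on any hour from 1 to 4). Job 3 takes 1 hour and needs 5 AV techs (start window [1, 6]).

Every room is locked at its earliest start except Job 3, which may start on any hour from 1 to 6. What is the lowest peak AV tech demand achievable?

10

Job 3@1: h1:15  h2:10  h3:5  h4:0  h5:0  h6:0 → peak 15
Job 3@2: h1:10  h2:15  h3:5  h4:0  h5:0  h6:0 → peak 15
Job 3@3: h1:10  h2:10  h3:10  h4:0  h5:0  h6:0 → peak 10
Job 3@4: h1:10  h2:10  h3:5  h4:5  h5:0  h6:0 → peak 10
Job 3@5: h1:10  h2:10  h3:5  h4:0  h5:5  h6:0 → peak 10
Job 3@6: h1:10  h2:10  h3:5  h4:0  h5:0  h6:5 → peak 10
Best is Job 3@3, peak 10.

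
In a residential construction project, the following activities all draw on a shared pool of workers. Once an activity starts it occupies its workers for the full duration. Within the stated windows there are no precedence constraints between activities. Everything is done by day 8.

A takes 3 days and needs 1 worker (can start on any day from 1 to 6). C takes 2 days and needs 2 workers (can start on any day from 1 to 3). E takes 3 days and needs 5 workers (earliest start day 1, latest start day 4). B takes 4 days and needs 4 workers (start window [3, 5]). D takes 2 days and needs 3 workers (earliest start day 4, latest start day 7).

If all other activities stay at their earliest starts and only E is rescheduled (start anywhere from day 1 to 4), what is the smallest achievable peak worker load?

10

E@1: d1:8  d2:8  d3:10  d4:7  d5:7  d6:4  d7:0  d8:0 → peak 10
E@2: d1:3  d2:8  d3:10  d4:12  d5:7  d6:4  d7:0  d8:0 → peak 12
E@3: d1:3  d2:3  d3:10  d4:12  d5:12  d6:4  d7:0  d8:0 → peak 12
E@4: d1:3  d2:3  d3:5  d4:12  d5:12  d6:9  d7:0  d8:0 → peak 12
Best is E@1, peak 10.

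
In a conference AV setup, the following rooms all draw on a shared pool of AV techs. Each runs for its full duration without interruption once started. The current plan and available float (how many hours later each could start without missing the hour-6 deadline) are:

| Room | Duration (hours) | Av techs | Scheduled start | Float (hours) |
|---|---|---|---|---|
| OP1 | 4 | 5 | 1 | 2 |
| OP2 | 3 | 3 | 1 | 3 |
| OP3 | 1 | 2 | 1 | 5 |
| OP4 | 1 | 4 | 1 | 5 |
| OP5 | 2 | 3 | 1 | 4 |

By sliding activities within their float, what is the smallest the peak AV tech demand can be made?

8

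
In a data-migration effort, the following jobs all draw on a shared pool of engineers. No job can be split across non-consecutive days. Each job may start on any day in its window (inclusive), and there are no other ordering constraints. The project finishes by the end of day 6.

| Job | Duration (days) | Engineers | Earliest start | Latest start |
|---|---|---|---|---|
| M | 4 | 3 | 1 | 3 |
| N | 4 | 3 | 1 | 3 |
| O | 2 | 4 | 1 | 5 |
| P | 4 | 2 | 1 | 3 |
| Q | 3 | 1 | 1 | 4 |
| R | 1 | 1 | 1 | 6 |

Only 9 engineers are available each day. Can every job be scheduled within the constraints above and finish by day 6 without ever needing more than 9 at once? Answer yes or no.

yes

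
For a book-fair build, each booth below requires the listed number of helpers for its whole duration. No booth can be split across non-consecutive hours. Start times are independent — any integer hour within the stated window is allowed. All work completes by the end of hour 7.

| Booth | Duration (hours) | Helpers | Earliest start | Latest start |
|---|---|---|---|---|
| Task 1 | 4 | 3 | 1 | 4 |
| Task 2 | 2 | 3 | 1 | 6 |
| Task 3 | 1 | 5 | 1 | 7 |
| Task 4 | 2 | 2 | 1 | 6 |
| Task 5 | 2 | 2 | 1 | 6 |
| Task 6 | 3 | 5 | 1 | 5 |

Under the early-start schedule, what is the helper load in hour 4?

3

At early start, hour 4 has: Task 1.
Demand: 3 = 3.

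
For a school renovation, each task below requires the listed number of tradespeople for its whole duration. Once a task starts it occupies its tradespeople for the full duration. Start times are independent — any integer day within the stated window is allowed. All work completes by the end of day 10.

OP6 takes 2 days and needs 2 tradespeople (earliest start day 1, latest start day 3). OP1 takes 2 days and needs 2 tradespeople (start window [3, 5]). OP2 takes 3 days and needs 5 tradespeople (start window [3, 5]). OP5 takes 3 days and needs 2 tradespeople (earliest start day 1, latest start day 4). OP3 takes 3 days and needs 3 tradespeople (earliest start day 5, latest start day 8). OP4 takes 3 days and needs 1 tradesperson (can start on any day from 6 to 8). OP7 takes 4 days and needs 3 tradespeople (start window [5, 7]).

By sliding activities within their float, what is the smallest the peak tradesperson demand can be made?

7

Early-start (OP6@1, OP1@3, OP2@3, OP5@1, OP3@5, OP4@6, OP7@5) gives peak 11: d1:4  d2:4  d3:9  d4:7  d5:11  d6:7  d7:7  d8:4  d9:0  d10:0.
Shift OP2→4, OP3→7, OP7→7.
Schedule OP6@1, OP1@3, OP2@4, OP5@1, OP3@7, OP4@6, OP7@7: d1:4  d2:4  d3:4  d4:7  d5:5  d6:6  d7:7  d8:7  d9:6  d10:3 — peak 7.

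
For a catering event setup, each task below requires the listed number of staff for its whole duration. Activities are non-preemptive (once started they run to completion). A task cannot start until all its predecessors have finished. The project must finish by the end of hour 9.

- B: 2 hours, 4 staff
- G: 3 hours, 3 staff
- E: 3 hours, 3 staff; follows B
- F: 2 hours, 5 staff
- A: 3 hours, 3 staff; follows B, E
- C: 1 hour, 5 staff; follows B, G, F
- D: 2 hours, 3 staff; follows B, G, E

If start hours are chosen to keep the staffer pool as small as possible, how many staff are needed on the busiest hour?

Early-start (B@1, G@1, E@3, F@1, A@6, C@4, D@6) gives peak 12: h1:12  h2:12  h3:6  h4:8  h5:3  h6:6  h7:6  h8:3  h9:0.
Shift F→4, C→6, D→7.
Schedule B@1, G@1, E@3, F@4, A@6, C@6, D@7: h1:7  h2:7  h3:6  h4:8  h5:8  h6:8  h7:6  h8:6  h9:0 — peak 8.

8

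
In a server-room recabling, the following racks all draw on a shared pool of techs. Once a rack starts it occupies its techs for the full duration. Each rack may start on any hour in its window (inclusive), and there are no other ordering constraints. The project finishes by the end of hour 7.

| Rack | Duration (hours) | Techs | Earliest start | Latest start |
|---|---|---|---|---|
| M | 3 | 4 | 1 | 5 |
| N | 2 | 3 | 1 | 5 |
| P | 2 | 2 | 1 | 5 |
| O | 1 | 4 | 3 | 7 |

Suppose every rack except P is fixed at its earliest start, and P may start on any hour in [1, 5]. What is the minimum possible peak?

8

P@1: h1:9  h2:9  h3:8  h4:0  h5:0  h6:0  h7:0 → peak 9
P@2: h1:7  h2:9  h3:10  h4:0  h5:0  h6:0  h7:0 → peak 10
P@3: h1:7  h2:7  h3:10  h4:2  h5:0  h6:0  h7:0 → peak 10
P@4: h1:7  h2:7  h3:8  h4:2  h5:2  h6:0  h7:0 → peak 8
P@5: h1:7  h2:7  h3:8  h4:0  h5:2  h6:2  h7:0 → peak 8
Best is P@4, peak 8.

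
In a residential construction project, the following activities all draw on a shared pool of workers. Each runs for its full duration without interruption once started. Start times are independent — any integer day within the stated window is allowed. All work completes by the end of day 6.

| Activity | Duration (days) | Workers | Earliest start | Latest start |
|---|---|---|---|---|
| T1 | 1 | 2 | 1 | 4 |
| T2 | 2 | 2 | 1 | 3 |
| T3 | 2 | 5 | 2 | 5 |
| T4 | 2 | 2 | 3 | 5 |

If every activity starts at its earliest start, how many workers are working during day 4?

2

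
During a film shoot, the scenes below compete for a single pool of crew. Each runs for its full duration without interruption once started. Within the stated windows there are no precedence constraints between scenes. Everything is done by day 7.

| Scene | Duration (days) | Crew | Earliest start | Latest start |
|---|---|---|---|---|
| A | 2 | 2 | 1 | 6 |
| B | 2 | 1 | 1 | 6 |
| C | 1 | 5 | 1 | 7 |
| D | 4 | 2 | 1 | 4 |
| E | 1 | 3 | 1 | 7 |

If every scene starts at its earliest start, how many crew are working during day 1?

At early start, day 1 has: A, B, C, D, E.
Demand: 2 + 1 + 5 + 2 + 3 = 13.

13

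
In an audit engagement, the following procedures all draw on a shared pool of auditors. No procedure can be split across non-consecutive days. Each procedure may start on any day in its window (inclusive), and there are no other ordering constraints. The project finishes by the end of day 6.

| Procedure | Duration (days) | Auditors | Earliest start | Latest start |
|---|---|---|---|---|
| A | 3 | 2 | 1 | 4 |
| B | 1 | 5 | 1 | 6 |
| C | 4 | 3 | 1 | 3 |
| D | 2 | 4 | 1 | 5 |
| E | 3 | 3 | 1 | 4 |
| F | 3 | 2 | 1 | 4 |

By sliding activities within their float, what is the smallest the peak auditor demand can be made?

Early-start (A@1, B@1, C@1, D@1, E@1, F@1) gives peak 19: d1:19  d2:14  d3:10  d4:3  d5:0  d6:0.
Shift C→2, D→2, E→4, F→4.
Schedule A@1, B@1, C@2, D@2, E@4, F@4: d1:7  d2:9  d3:9  d4:8  d5:8  d6:5 — peak 9.

9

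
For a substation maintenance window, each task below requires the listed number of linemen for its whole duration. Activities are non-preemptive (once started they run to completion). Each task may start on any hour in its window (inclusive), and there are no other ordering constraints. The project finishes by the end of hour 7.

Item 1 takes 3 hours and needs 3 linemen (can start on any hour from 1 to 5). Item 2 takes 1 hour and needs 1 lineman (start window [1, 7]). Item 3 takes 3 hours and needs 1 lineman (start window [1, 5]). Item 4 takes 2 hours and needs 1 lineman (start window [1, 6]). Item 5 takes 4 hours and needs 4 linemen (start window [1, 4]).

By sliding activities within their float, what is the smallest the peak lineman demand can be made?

Early-start (Item 1@1, Item 2@1, Item 3@1, Item 4@1, Item 5@1) gives peak 10: h1:10  h2:9  h3:8  h4:4  h5:0  h6:0  h7:0.
Shift Item 4→2, Item 5→4.
Schedule Item 1@1, Item 2@1, Item 3@1, Item 4@2, Item 5@4: h1:5  h2:5  h3:5  h4:4  h5:4  h6:4  h7:4 — peak 5.
Total lineman-hours = 31 over 7 hours ⇒ peak ≥ ⌈31/7⌉ = 5, so 5 is optimal.

5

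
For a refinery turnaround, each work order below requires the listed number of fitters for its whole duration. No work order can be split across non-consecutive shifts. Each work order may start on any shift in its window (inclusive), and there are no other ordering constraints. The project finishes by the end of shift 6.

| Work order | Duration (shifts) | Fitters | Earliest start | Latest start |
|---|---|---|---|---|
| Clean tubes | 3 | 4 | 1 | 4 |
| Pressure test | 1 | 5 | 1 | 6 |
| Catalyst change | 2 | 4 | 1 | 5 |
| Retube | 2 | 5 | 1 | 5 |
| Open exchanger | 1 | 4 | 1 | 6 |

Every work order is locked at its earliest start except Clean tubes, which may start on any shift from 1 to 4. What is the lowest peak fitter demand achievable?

Clean tubes@1: s1:22  s2:13  s3:4  s4:0  s5:0  s6:0 → peak 22
Clean tubes@2: s1:18  s2:13  s3:4  s4:4  s5:0  s6:0 → peak 18
Clean tubes@3: s1:18  s2:9  s3:4  s4:4  s5:4  s6:0 → peak 18
Clean tubes@4: s1:18  s2:9  s3:0  s4:4  s5:4  s6:4 → peak 18
Best is Clean tubes@2, peak 18.

18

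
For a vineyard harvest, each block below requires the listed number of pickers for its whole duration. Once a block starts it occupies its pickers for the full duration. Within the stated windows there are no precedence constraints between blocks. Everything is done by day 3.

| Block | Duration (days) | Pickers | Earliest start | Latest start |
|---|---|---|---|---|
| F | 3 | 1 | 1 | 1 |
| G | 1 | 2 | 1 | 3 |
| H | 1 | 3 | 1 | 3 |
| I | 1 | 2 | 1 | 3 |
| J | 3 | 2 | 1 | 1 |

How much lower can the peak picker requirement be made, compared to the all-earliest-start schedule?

Early-start peak: d1:10  d2:3  d3:3 ⇒ 10.
Leveled (F@1, G@1, H@2, I@3, J@1): d1:5  d2:6  d3:5 ⇒ 6.
Reduction 10 − 6 = 4.

4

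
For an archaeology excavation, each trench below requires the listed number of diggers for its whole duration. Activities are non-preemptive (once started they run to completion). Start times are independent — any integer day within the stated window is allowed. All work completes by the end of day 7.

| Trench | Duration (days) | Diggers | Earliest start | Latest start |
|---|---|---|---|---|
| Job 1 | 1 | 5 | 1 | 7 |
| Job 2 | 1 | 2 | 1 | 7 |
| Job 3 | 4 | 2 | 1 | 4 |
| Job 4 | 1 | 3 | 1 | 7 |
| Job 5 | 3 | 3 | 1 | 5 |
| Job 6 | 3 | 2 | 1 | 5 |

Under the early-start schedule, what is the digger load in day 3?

At early start, day 3 has: Job 3, Job 5, Job 6.
Demand: 2 + 3 + 2 = 7.

7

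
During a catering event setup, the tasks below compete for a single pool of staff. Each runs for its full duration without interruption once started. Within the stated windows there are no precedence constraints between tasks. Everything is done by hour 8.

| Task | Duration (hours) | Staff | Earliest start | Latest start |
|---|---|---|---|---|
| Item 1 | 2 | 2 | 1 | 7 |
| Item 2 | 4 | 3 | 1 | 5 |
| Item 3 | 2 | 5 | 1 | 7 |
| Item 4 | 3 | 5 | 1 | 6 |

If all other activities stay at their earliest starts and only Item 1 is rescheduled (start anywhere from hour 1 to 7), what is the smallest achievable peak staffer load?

13

Item 1@1: h1:15  h2:15  h3:8  h4:3  h5:0  h6:0  h7:0  h8:0 → peak 15
Item 1@2: h1:13  h2:15  h3:10  h4:3  h5:0  h6:0  h7:0  h8:0 → peak 15
Item 1@3: h1:13  h2:13  h3:10  h4:5  h5:0  h6:0  h7:0  h8:0 → peak 13
Item 1@4: h1:13  h2:13  h3:8  h4:5  h5:2  h6:0  h7:0  h8:0 → peak 13
Item 1@5: h1:13  h2:13  h3:8  h4:3  h5:2  h6:2  h7:0  h8:0 → peak 13
Item 1@6: h1:13  h2:13  h3:8  h4:3  h5:0  h6:2  h7:2  h8:0 → peak 13
Item 1@7: h1:13  h2:13  h3:8  h4:3  h5:0  h6:0  h7:2  h8:2 → peak 13
Best is Item 1@3, peak 13.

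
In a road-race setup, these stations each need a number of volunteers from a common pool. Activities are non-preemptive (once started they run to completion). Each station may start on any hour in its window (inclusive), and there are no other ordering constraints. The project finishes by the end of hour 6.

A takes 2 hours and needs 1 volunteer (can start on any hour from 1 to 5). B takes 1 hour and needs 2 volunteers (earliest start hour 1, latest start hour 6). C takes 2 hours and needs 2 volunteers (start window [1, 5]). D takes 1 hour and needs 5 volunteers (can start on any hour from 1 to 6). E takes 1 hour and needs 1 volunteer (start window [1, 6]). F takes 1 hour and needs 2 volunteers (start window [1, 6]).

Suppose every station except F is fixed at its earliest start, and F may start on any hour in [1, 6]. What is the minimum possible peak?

11

F@1: h1:13  h2:3  h3:0  h4:0  h5:0  h6:0 → peak 13
F@2: h1:11  h2:5  h3:0  h4:0  h5:0  h6:0 → peak 11
F@3: h1:11  h2:3  h3:2  h4:0  h5:0  h6:0 → peak 11
F@4: h1:11  h2:3  h3:0  h4:2  h5:0  h6:0 → peak 11
F@5: h1:11  h2:3  h3:0  h4:0  h5:2  h6:0 → peak 11
F@6: h1:11  h2:3  h3:0  h4:0  h5:0  h6:2 → peak 11
Best is F@2, peak 11.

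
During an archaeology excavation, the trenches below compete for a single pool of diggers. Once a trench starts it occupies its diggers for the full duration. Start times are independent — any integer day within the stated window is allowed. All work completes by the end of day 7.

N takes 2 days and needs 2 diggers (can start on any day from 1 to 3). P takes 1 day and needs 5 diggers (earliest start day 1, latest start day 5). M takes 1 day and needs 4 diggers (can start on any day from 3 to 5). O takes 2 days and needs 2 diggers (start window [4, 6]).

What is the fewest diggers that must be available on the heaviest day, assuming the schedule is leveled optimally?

5

Early-start (N@1, P@1, M@3, O@4) gives peak 7: d1:7  d2:2  d3:4  d4:2  d5:2  d6:0  d7:0.
Shift P→3, M→4, O→5.
Schedule N@1, P@3, M@4, O@5: d1:2  d2:2  d3:5  d4:4  d5:2  d6:2  d7:0 — peak 5.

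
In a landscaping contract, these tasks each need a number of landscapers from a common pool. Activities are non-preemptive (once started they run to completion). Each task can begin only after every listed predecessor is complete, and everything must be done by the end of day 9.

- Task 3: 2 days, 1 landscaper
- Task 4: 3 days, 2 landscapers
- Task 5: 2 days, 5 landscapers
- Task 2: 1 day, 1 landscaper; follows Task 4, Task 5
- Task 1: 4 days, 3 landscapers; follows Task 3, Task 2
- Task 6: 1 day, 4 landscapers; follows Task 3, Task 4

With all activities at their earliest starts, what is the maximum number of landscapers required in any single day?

8

Early-start schedule: Task 3@1, Task 4@1, Task 5@1, Task 2@4, Task 1@5, Task 6@4.
Load per day: day 1: 8, day 2: 8, day 3: 2, day 4: 5, day 5: 3, day 6: 3, day 7: 3, day 8: 3, day 9: 0.
Peak is 8.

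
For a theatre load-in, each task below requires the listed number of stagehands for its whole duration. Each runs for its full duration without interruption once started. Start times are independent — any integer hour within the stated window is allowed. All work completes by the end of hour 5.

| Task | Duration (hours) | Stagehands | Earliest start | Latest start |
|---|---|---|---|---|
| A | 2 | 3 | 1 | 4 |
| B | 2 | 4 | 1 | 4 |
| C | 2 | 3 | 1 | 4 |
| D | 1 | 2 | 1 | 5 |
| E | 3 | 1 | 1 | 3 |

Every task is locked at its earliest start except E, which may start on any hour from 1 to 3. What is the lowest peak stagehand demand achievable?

12

E@1: h1:13  h2:11  h3:1  h4:0  h5:0 → peak 13
E@2: h1:12  h2:11  h3:1  h4:1  h5:0 → peak 12
E@3: h1:12  h2:10  h3:1  h4:1  h5:1 → peak 12
Best is E@2, peak 12.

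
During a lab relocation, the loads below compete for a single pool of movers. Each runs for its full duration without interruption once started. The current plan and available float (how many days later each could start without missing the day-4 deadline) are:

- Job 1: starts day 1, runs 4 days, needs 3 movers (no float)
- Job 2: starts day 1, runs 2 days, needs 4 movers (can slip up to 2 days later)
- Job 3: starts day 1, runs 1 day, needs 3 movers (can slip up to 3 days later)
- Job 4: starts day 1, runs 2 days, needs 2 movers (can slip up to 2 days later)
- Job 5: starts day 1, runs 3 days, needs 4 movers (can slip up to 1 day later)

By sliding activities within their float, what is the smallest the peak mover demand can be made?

Early-start (Job 1@1, Job 2@1, Job 3@1, Job 4@1, Job 5@1) gives peak 16: d1:16  d2:13  d3:7  d4:3.
Shift Job 4→3, Job 5→2.
Schedule Job 1@1, Job 2@1, Job 3@1, Job 4@3, Job 5@2: d1:10  d2:11  d3:9  d4:9 — peak 11.

11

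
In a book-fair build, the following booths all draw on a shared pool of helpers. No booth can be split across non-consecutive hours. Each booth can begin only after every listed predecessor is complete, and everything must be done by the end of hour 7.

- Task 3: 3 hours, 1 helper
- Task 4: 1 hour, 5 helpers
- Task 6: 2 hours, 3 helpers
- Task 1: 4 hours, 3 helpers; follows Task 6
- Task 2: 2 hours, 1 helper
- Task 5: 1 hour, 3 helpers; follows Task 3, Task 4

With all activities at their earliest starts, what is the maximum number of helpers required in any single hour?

10

Early-start schedule: Task 3@1, Task 4@1, Task 6@1, Task 1@3, Task 2@1, Task 5@4.
Load per hour: hour 1: 10, hour 2: 5, hour 3: 4, hour 4: 6, hour 5: 3, hour 6: 3, hour 7: 0.
Peak is 10.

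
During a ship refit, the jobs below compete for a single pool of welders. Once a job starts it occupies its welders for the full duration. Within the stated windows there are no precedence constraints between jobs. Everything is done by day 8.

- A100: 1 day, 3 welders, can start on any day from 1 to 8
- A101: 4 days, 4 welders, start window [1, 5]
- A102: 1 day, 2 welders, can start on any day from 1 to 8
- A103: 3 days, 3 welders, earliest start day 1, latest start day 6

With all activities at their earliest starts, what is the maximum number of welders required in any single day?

12

Early-start schedule: A100@1, A101@1, A102@1, A103@1.
Load per day: day 1: 12, day 2: 7, day 3: 7, day 4: 4, day 5: 0, day 6: 0, day 7: 0, day 8: 0.
Peak is 12.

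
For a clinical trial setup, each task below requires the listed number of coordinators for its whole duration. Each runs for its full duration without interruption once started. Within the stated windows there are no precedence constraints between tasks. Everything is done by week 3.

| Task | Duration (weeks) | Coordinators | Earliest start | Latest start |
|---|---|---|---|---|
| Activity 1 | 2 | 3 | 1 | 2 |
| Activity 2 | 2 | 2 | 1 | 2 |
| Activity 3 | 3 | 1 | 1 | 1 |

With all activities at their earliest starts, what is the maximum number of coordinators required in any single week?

6

Early-start schedule: Activity 1@1, Activity 2@1, Activity 3@1.
Load per week: week 1: 6, week 2: 6, week 3: 1.
Peak is 6.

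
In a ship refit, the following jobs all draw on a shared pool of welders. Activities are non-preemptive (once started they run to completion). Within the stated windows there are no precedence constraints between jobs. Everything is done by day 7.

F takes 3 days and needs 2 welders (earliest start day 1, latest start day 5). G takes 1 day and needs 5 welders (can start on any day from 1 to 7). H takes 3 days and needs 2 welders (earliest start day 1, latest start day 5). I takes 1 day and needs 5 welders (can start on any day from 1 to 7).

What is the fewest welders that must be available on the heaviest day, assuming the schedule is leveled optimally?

5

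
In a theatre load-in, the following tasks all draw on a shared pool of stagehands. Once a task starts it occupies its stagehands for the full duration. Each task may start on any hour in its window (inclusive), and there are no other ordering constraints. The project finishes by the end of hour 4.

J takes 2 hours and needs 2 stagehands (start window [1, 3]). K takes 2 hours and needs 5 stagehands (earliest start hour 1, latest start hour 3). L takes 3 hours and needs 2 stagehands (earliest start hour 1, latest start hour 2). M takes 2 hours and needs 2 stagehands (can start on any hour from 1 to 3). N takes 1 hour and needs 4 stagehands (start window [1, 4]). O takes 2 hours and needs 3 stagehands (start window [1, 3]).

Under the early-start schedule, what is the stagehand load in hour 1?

18

At early start, hour 1 has: J, K, L, M, N, O.
Demand: 2 + 5 + 2 + 2 + 4 + 3 = 18.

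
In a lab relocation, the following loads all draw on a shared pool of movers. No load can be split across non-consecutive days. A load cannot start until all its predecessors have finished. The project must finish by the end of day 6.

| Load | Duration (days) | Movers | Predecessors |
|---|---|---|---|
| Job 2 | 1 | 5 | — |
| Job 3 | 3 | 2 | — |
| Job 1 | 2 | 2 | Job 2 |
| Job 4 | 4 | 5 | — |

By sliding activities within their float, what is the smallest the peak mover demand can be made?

Early-start (Job 2@1, Job 3@1, Job 1@2, Job 4@1) gives peak 12: d1:12  d2:9  d3:9  d4:5  d5:0  d6:0.
Shift Job 1→4, Job 4→2.
Schedule Job 2@1, Job 3@1, Job 1@4, Job 4@2: d1:7  d2:7  d3:7  d4:7  d5:7  d6:0 — peak 7.

7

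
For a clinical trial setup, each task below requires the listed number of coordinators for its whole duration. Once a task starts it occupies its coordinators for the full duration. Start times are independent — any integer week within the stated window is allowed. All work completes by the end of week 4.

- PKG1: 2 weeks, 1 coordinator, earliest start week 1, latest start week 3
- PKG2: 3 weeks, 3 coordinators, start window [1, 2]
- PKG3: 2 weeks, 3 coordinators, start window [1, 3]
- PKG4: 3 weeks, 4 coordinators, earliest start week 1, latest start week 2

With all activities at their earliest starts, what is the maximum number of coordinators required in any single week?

Early-start schedule: PKG1@1, PKG2@1, PKG3@1, PKG4@1.
Load per week: week 1: 11, week 2: 11, week 3: 7, week 4: 0.
Peak is 11.

11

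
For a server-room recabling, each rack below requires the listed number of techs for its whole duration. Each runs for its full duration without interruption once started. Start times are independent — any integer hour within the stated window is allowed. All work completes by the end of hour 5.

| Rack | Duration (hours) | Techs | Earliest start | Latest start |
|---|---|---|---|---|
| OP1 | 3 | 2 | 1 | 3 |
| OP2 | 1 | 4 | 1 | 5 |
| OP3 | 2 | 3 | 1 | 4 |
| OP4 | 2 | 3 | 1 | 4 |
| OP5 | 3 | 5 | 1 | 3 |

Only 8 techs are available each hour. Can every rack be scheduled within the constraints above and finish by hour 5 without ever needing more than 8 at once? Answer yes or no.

no

The minimum achievable peak is 9; 8 < 9, so no feasible schedule stays within the cap.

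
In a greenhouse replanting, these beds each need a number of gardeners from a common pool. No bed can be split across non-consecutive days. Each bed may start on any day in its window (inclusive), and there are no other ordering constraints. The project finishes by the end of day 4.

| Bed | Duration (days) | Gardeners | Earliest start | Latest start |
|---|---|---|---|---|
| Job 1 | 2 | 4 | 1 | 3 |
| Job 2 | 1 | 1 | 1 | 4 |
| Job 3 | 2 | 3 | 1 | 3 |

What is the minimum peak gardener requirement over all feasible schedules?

4

Early-start (Job 1@1, Job 2@1, Job 3@1) gives peak 8: d1:8  d2:7  d3:0  d4:0.
Shift Job 2→3, Job 3→3.
Schedule Job 1@1, Job 2@3, Job 3@3: d1:4  d2:4  d3:4  d4:3 — peak 4.
Total gardener-days = 15 over 4 days ⇒ peak ≥ ⌈15/4⌉ = 4, so 4 is optimal.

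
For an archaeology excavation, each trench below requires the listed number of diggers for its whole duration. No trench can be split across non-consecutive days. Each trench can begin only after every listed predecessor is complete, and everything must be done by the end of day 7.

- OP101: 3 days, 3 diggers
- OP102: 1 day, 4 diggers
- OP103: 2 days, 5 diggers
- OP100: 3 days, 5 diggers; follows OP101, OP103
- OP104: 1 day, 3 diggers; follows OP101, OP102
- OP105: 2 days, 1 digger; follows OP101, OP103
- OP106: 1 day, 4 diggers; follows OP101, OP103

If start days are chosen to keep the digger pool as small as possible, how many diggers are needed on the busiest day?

Early-start (OP101@1, OP102@1, OP103@1, OP100@4, OP104@4, OP105@4, OP106@4) gives peak 13: d1:12  d2:8  d3:3  d4:13  d5:6  d6:5  d7:0.
Shift OP103→2, OP105→5, OP106→7.
Schedule OP101@1, OP102@1, OP103@2, OP100@4, OP104@4, OP105@5, OP106@7: d1:7  d2:8  d3:8  d4:8  d5:6  d6:6  d7:4 — peak 8.

8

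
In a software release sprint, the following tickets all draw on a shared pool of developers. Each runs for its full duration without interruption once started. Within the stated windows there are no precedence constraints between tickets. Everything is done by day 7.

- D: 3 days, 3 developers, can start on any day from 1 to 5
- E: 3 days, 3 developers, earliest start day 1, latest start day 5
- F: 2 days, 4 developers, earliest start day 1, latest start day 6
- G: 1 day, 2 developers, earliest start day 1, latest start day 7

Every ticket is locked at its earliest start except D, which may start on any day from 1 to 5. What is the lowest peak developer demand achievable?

9

D@1: d1:12  d2:10  d3:6  d4:0  d5:0  d6:0  d7:0 → peak 12
D@2: d1:9  d2:10  d3:6  d4:3  d5:0  d6:0  d7:0 → peak 10
D@3: d1:9  d2:7  d3:6  d4:3  d5:3  d6:0  d7:0 → peak 9
D@4: d1:9  d2:7  d3:3  d4:3  d5:3  d6:3  d7:0 → peak 9
D@5: d1:9  d2:7  d3:3  d4:0  d5:3  d6:3  d7:3 → peak 9
Best is D@3, peak 9.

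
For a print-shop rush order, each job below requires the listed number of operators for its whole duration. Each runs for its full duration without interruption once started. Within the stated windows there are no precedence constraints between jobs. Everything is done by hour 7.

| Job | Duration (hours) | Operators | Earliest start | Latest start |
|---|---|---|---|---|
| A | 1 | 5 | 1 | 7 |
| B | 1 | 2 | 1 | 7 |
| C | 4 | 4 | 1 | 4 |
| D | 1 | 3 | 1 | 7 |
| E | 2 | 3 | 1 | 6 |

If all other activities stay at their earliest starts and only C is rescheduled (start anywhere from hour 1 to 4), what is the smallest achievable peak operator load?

13

C@1: h1:17  h2:7  h3:4  h4:4  h5:0  h6:0  h7:0 → peak 17
C@2: h1:13  h2:7  h3:4  h4:4  h5:4  h6:0  h7:0 → peak 13
C@3: h1:13  h2:3  h3:4  h4:4  h5:4  h6:4  h7:0 → peak 13
C@4: h1:13  h2:3  h3:0  h4:4  h5:4  h6:4  h7:4 → peak 13
Best is C@2, peak 13.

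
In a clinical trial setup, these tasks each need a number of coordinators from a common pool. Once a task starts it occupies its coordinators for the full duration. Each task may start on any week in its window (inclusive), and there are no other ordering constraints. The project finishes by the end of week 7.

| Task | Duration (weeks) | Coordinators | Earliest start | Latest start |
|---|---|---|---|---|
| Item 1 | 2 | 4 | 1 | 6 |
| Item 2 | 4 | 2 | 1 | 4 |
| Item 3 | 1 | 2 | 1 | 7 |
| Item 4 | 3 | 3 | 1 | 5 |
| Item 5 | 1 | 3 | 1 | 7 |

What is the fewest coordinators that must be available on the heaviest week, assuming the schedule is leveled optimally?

Early-start (Item 1@1, Item 2@1, Item 3@1, Item 4@1, Item 5@1) gives peak 14: w1:14  w2:9  w3:5  w4:2  w5:0  w6:0  w7:0.
Shift Item 2→3, Item 3→3, Item 4→4, Item 5→7.
Schedule Item 1@1, Item 2@3, Item 3@3, Item 4@4, Item 5@7: w1:4  w2:4  w3:4  w4:5  w5:5  w6:5  w7:3 — peak 5.
Total coordinator-weeks = 30 over 7 weeks ⇒ peak ≥ ⌈30/7⌉ = 5, so 5 is optimal.

5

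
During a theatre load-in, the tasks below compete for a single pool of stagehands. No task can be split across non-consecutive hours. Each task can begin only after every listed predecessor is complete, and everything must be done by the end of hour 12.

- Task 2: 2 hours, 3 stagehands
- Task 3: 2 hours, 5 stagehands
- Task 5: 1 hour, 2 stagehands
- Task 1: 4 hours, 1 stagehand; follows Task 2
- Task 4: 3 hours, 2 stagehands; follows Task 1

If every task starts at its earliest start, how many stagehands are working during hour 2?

At early start, hour 2 has: Task 2, Task 3.
Demand: 3 + 5 = 8.

8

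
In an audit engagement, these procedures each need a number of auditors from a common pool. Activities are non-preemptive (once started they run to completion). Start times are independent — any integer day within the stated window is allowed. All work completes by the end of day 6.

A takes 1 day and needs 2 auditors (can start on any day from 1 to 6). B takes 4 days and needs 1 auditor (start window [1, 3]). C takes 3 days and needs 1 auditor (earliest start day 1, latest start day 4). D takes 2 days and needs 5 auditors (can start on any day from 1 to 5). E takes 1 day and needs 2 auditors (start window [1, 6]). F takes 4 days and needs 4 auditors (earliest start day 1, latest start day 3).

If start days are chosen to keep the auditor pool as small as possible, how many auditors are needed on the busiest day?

Early-start (A@1, B@1, C@1, D@1, E@1, F@1) gives peak 15: d1:15  d2:11  d3:6  d4:5  d5:0  d6:0.
Shift C→2, D→5, E→5.
Schedule A@1, B@1, C@2, D@5, E@5, F@1: d1:7  d2:6  d3:6  d4:6  d5:7  d6:5 — peak 7.
Total auditor-days = 37 over 6 days ⇒ peak ≥ ⌈37/6⌉ = 7, so 7 is optimal.

7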